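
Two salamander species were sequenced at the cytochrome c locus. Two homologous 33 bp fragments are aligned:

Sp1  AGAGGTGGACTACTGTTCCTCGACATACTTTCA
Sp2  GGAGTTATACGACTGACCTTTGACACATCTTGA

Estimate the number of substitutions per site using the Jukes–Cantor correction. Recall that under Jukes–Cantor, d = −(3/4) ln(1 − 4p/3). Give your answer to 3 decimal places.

0.559

The sequences differ at 13 of 33 sites, so p = 13/33 ≈ 0.393939.
d = −(3/4) ln(1 − 4p/3) = −0.75 ln(1 − 0.525252) = −0.75 ln(0.474748)
  = −0.75 × (-0.744971) = 0.558728 substitutions/site.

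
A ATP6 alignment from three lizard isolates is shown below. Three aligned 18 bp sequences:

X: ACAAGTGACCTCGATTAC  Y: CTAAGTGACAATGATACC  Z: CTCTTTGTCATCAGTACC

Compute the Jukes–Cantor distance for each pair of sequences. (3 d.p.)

d(X,Y) = 0.548, d(X,Z) = 1.265, d(Y,Z) = 0.673

X–Y: 7/18 sites differ → p ≈ 0.388889, d = −0.75 ln(1 − 0.518519) = 0.548166 ≈ 0.548.
X–Z: 11/18 sites differ → p ≈ 0.611111, d = −0.75 ln(1 − 0.814815) = 1.264800 ≈ 1.265.
Y–Z: 8/18 sites differ → p ≈ 0.444444, d = −0.75 ln(1 − 0.592592) = 0.673455 ≈ 0.673.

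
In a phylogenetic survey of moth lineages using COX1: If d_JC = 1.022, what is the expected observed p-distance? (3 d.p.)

0.558

p = (3/4)(1 − e^(−4d/3)) = 0.75 × (1 − e^(-1.362667)) = 0.75 × (1 − 0.255977) = 0.558017.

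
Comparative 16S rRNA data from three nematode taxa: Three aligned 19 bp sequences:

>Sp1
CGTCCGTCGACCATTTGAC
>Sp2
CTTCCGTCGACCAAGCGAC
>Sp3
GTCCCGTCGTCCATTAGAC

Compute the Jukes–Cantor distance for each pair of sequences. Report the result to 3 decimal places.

d(Sp1,Sp2) = 0.247, d(Sp1,Sp3) = 0.324, d(Sp2,Sp3) = 0.410

Sp1–Sp2: 4/19 sites differ → p ≈ 0.210526, d = −0.75 ln(1 − 0.280701) = 0.247109 ≈ 0.247.
Sp1–Sp3: 5/19 sites differ → p ≈ 0.263158, d = −0.75 ln(1 − 0.350877) = 0.324100 ≈ 0.324.
Sp2–Sp3: 6/19 sites differ → p ≈ 0.315789, d = −0.75 ln(1 − 0.421052) = 0.409907 ≈ 0.410.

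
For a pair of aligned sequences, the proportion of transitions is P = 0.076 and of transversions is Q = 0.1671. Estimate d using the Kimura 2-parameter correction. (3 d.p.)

Under the Kimura two-parameter model, d = −½ ln(1 − 2P − Q) − ¼ ln(1 − 2Q).
1 − 2P − Q = 0.6809, giving −½ ln(0.6809) = 0.192170.
1 − 2Q = 0.6658, giving −¼ ln(0.6658) = 0.101691.
d = 0.192170 + 0.101691 = 0.293861.

0.294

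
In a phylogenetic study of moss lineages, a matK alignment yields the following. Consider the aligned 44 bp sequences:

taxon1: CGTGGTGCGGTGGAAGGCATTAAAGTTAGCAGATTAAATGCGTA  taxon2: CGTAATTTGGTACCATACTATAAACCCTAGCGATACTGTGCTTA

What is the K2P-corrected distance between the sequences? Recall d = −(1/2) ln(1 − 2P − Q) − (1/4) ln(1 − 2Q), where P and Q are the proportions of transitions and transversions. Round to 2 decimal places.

Of 44 sites, 9 differences are transitions and 14 are transversions, so P = 9/44 ≈ 0.204545 and Q = 14/44 ≈ 0.318182.
Under the Kimura two-parameter model, d = −½ ln(1 − 2P − Q) − ¼ ln(1 − 2Q).
1 − 2P − Q = 0.272728, giving −½ ln(0.272728) = 0.649640.
1 − 2Q = 0.363636, giving −¼ ln(0.363636) = 0.252900.
d = 0.649640 + 0.252900 = 0.902540.

0.90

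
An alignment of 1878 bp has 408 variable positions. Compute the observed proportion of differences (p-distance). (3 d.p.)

p = 408/1878 = 0.217252… ≈ 0.217 (to 3 d.p.).

0.217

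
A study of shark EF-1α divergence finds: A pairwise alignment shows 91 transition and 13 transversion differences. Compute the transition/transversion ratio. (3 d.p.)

7.000

R = 91/13 = 7.000.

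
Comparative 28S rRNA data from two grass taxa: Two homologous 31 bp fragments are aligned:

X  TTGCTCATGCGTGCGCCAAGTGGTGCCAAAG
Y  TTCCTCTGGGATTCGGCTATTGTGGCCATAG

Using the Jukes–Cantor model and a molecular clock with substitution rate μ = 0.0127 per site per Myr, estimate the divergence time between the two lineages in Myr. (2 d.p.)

21.44

The sequences differ at 12 of 31 sites, so p = 12/31 ≈ 0.387097.
d = −(3/4) ln(1 − 4p/3) = −0.75 ln(1 − 0.516129) = −0.75 ln(0.483871)
  = −0.75 × (-0.725937) = 0.544453 substitutions/site.
Under a molecular clock d = 2μt, so t = d/(2μ) = 0.544453 / (2 × 0.0127) = 21.44 Myr.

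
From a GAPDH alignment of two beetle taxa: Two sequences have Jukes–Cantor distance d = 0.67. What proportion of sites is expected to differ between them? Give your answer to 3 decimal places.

p = (3/4)(1 − e^(−4d/3)) = 0.75 × (1 − e^(-0.893333)) = 0.75 × (1 − 0.409289) = 0.443033.

0.443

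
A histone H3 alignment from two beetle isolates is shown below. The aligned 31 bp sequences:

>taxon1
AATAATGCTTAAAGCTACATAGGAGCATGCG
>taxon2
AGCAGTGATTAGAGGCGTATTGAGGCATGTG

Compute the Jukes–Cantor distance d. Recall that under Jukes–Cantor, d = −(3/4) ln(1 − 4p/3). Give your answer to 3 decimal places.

The sequences differ at 13 of 31 sites, so p = 13/31 ≈ 0.419355.
d = −(3/4) ln(1 − 4p/3) = −0.75 ln(1 − 0.55914) = −0.75 ln(0.44086)
  = −0.75 × (-0.819028) = 0.614271 substitutions/site.

0.614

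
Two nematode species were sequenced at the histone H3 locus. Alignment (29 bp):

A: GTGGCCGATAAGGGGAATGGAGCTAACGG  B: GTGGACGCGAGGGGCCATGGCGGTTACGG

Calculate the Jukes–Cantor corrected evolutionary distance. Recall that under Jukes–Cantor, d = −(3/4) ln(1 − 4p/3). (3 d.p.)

The sequences differ at 9 of 29 sites (5, 8, 9, 11, 15, 16, 21, 23, 25), so p = 9/29 ≈ 0.310345.
d = −(3/4) ln(1 − 4p/3) = −0.75 ln(1 − 0.413793) = −0.75 ln(0.586207)
  = −0.75 × (-0.534082) = 0.400562 substitutions/site.

0.401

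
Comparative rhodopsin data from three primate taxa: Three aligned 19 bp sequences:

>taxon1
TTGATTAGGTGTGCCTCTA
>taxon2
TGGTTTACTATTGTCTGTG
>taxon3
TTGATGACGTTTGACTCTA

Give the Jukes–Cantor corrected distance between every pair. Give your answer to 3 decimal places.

d(taxon1,taxon2) = 0.749, d(taxon1,taxon3) = 0.247, d(taxon2,taxon3) = 0.618

taxon1–taxon2: 9/19 sites differ → p ≈ 0.473684, d = −0.75 ln(1 − 0.631579) = 0.748897 ≈ 0.749.
taxon1–taxon3: 4/19 sites differ → p ≈ 0.210526, d = −0.75 ln(1 − 0.280701) = 0.247109 ≈ 0.247.
taxon2–taxon3: 8/19 sites differ → p ≈ 0.421053, d = −0.75 ln(1 − 0.561404) = 0.618132 ≈ 0.618.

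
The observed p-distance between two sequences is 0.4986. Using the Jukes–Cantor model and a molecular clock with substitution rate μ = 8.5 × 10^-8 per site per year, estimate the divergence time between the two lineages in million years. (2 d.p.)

d = −(3/4) ln(1 − 4p/3) = −0.75 ln(1 − 0.6648) = −0.75 ln(0.3352)
  = −0.75 × (-1.093028) = 0.819771 substitutions/site.
Under a molecular clock d = 2μt, so t = d/(2μ) = 0.819771 / (2 × 8.5 × 10^-8) = 4.82 million years.

4.82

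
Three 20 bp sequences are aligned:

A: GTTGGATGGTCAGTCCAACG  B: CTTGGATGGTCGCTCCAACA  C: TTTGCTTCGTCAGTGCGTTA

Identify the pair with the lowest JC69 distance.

A and B

A–B: 4/20 differ, p = 0.200, d = 0.233.
A–C: 9/20 differ, p = 0.450, d = 0.687.
B–C: 10/20 differ, p = 0.500, d = 0.824.
The smallest distance is between A and B.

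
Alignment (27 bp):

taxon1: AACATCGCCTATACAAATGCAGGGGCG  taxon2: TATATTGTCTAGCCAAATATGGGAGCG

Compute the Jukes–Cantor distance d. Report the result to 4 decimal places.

The sequences differ at 10 of 27 sites (1, 3, 6, 8, 12, 13, 19, 20, 21, 24), so p = 10/27 ≈ 0.37037.
d = −(3/4) ln(1 − 4p/3) = −0.75 ln(1 − 0.493827) = −0.75 ln(0.506173)
  = −0.75 × (-0.680877) = 0.510658 substitutions/site.

0.5107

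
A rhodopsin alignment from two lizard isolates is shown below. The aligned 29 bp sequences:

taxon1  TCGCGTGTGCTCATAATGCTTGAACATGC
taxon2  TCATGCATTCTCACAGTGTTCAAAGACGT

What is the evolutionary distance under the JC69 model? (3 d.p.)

0.683

The sequences differ at 13 of 29 sites, so p = 13/29 ≈ 0.448276.
d = −(3/4) ln(1 − 4p/3) = −0.75 ln(1 − 0.597701) = −0.75 ln(0.402299)
  = −0.75 × (-0.910560) = 0.682920 substitutions/site.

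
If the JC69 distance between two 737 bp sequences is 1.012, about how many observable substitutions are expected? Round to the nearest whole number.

Invert JC69: p = (3/4)(1 − e^(−4d/3)) = 0.75 × (1 − e^(-1.349333)) = 0.75 × (1 − 0.259413) = 0.555440.
Expected differing sites = pL ≈ 0.555440 × 737 = 409.35928 ≈ 409.

409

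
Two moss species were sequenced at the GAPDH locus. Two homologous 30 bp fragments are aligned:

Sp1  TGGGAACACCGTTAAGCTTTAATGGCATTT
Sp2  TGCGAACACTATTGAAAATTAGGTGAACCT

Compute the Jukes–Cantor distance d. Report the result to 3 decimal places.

0.647

The sequences differ at 13 of 30 sites, so p = 13/30 ≈ 0.433333.
d = −(3/4) ln(1 − 4p/3) = −0.75 ln(1 − 0.577777) = −0.75 ln(0.422223)
  = −0.75 × (-0.862222) = 0.646667 substitutions/site.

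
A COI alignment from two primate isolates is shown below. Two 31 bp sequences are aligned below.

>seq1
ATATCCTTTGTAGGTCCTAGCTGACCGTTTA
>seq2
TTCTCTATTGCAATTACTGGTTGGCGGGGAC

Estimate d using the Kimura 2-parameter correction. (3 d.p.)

Of 31 sites, 6 differences are transitions and 10 are transversions, so P = 6/31 ≈ 0.193548 and Q = 10/31 ≈ 0.322581.
Under the Kimura two-parameter model, d = −½ ln(1 − 2P − Q) − ¼ ln(1 − 2Q).
1 − 2P − Q = 0.290323, giving −½ ln(0.290323) = 0.618381.
1 − 2Q = 0.354838, giving −¼ ln(0.354838) = 0.259023.
d = 0.618381 + 0.259023 = 0.877404.

0.877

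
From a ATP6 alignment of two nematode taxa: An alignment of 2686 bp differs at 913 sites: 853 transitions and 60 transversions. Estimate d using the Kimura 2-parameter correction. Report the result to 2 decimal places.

P = 853/2686 ≈ 0.317573 and Q = 60/2686 ≈ 0.022338.
Under the Kimura two-parameter model, d = −½ ln(1 − 2P − Q) − ¼ ln(1 − 2Q).
1 − 2P − Q = 0.342516, giving −½ ln(0.342516) = 0.535718.
1 − 2Q = 0.955324, giving −¼ ln(0.955324) = 0.011426.
d = 0.535718 + 0.011426 = 0.547144.

0.55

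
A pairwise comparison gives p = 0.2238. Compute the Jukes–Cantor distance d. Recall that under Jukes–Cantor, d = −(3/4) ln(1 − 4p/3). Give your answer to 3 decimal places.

d = −(3/4) ln(1 − 4p/3) = −0.75 ln(1 − 0.2984) = −0.75 ln(0.7016)
  = −0.75 × (-0.354392) = 0.265794 substitutions/site.

0.266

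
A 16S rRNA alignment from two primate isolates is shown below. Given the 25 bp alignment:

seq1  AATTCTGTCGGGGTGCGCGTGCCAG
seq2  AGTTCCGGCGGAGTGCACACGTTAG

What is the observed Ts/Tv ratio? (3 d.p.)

8.000

Transitions are A↔G and C↔T; transversions are all other mismatches.
Transitions: 8. Transversions: 1.
R = 8/1 = 8.000.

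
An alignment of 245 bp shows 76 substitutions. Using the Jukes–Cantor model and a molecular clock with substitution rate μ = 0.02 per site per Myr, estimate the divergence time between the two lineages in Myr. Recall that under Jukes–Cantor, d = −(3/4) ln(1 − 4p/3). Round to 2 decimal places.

10.01

p = 76/245 ≈ 0.310204.
d = −(3/4) ln(1 − 4p/3) = −0.75 ln(1 − 0.413605) = −0.75 ln(0.586395)
  = −0.75 × (-0.533762) = 0.400322 substitutions/site.
Under a molecular clock d = 2μt, so t = d/(2μ) = 0.400322 / (2 × 0.02) = 10.01 Myr.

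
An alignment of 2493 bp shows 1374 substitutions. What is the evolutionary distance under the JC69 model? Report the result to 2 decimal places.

1.00

p = 1374/2493 ≈ 0.551143.
d = −(3/4) ln(1 − 4p/3) = −0.75 ln(1 − 0.734857) = −0.75 ln(0.265143)
  = −0.75 × (-1.327486) = 0.995615 substitutions/site.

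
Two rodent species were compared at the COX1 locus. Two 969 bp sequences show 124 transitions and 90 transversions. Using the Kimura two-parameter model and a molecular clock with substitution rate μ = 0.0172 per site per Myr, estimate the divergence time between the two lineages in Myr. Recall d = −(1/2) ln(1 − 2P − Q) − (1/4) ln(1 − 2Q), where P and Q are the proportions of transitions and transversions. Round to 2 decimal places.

7.73

P = 124/969 ≈ 0.127967 and Q = 90/969 ≈ 0.092879.
Under the Kimura two-parameter model, d = −½ ln(1 − 2P − Q) − ¼ ln(1 − 2Q).
1 − 2P − Q = 0.651187, giving −½ ln(0.651187) = 0.214479.
1 − 2Q = 0.814242, giving −¼ ln(0.814242) = 0.051374.
d = 0.214479 + 0.051374 = 0.265853.
Under a molecular clock d = 2μt, so t = d/(2μ) = 0.265853 / (2 × 0.0172) = 7.73 Myr.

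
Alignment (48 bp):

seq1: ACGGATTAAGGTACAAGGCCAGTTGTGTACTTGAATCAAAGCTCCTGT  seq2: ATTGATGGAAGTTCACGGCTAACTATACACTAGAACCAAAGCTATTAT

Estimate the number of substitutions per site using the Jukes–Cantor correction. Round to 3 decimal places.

The sequences differ at 18 of 48 sites, so p = 18/48 = 0.375.
d = −(3/4) ln(1 − 4p/3) = −0.75 ln(1 − 0.5) = −0.75 ln(0.5)
  = −0.75 × (-0.693147) = 0.519860 substitutions/site.

0.520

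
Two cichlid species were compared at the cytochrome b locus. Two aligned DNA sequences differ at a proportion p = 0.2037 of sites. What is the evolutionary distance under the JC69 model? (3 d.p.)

0.238

d = −(3/4) ln(1 − 4p/3) = −0.75 ln(1 − 0.2716) = −0.75 ln(0.7284)
  = −0.75 × (-0.316905) = 0.237679 substitutions/site.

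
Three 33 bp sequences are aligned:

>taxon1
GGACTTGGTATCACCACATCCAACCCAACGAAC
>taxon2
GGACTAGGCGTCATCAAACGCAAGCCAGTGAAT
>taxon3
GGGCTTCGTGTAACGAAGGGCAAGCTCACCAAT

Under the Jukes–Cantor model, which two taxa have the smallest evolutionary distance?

taxon1–taxon2: 11/33 differ, p = 0.333, d = 0.441.
taxon1–taxon3: 14/33 differ, p = 0.424, d = 0.625.
taxon2–taxon3: 14/33 differ, p = 0.424, d = 0.625.
The smallest distance is between taxon1 and taxon2.

taxon1 and taxon2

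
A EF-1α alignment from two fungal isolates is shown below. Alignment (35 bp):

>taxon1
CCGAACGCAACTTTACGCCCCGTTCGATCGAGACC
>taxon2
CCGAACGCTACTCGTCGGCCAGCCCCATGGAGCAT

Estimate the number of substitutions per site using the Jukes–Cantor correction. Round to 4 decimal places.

0.5128

The sequences differ at 13 of 35 sites, so p = 13/35 ≈ 0.371429.
d = −(3/4) ln(1 − 4p/3) = −0.75 ln(1 − 0.495239) = −0.75 ln(0.504761)
  = −0.75 × (-0.683670) = 0.512753 substitutions/site.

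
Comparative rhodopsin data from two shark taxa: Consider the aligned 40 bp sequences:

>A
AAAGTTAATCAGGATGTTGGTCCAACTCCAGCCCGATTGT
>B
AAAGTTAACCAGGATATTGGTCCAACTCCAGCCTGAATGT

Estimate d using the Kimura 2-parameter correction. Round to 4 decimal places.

Of 40 sites, 3 differences are transitions and 1 are transversions, so P = 3/40 = 0.075 and Q = 1/40 = 0.025.
Under the Kimura two-parameter model, d = −½ ln(1 − 2P − Q) − ¼ ln(1 − 2Q).
1 − 2P − Q = 0.825, giving −½ ln(0.825) = 0.096186.
1 − 2Q = 0.95, giving −¼ ln(0.95) = 0.012823.
d = 0.096186 + 0.012823 = 0.109009.

0.1090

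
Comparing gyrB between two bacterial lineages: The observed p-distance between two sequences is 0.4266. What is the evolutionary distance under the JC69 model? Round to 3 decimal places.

0.631

d = −(3/4) ln(1 − 4p/3) = −0.75 ln(1 − 0.5688) = −0.75 ln(0.4312)
  = −0.75 × (-0.841183) = 0.630887 substitutions/site.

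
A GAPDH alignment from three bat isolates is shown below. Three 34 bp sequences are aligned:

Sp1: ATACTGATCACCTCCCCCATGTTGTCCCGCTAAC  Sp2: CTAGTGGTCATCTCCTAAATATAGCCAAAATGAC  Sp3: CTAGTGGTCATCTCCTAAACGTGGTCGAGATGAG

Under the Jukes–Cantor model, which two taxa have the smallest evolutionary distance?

Sp1–Sp2: 15/34 differ, p = 0.441, d = 0.665.
Sp1–Sp3: 14/34 differ, p = 0.412, d = 0.597.
Sp2–Sp3: 7/34 differ, p = 0.206, d = 0.241.
The smallest distance is between Sp2 and Sp3.

Sp2 and Sp3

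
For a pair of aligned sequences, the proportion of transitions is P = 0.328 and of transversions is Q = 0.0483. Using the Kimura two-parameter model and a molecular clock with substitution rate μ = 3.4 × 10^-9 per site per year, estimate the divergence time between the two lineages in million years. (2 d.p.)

93.32

Under the Kimura two-parameter model, d = −½ ln(1 − 2P − Q) − ¼ ln(1 − 2Q).
1 − 2P − Q = 0.2957, giving −½ ln(0.2957) = 0.609205.
1 − 2Q = 0.9034, giving −¼ ln(0.9034) = 0.025397.
d = 0.609205 + 0.025397 = 0.634602.
Under a molecular clock d = 2μt, so t = d/(2μ) = 0.634602 / (2 × 3.4 × 10^-9) = 93.32 million years.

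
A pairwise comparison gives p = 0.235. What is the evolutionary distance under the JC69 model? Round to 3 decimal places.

0.282

d = −(3/4) ln(1 − 4p/3) = −0.75 ln(1 − 0.313333) = −0.75 ln(0.686667)
  = −0.75 × (-0.375906) = 0.281930 substitutions/site.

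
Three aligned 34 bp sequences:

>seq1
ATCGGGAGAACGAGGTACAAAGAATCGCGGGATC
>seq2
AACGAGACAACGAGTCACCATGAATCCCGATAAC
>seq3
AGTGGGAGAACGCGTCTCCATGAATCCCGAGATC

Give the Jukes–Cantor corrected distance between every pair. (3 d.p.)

d(seq1,seq2) = 0.423, d(seq1,seq3) = 0.373, d(seq2,seq3) = 0.282

seq1–seq2: 11/34 sites differ → p ≈ 0.323529, d = −0.75 ln(1 − 0.431372) = 0.423397 ≈ 0.423.
seq1–seq3: 10/34 sites differ → p ≈ 0.294118, d = −0.75 ln(1 − 0.392157) = 0.373379 ≈ 0.373.
seq2–seq3: 8/34 sites differ → p ≈ 0.235294, d = −0.75 ln(1 − 0.313725) = 0.282358 ≈ 0.282.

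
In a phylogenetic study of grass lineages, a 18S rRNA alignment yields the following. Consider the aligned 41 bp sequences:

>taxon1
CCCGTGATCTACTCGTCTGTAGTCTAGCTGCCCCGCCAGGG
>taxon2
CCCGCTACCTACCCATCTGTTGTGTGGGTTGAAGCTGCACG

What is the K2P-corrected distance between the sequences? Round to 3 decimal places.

Of 41 sites, 7 differences are transitions and 13 are transversions, so P = 7/41 ≈ 0.170732 and Q = 13/41 ≈ 0.317073.
Under the Kimura two-parameter model, d = −½ ln(1 − 2P − Q) − ¼ ln(1 − 2Q).
1 − 2P − Q = 0.341463, giving −½ ln(0.341463) = 0.537258.
1 − 2Q = 0.365854, giving −¼ ln(0.365854) = 0.251380.
d = 0.537258 + 0.251380 = 0.788638.

0.789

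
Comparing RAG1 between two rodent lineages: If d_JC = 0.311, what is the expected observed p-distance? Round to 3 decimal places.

0.255

p = (3/4)(1 − e^(−4d/3)) = 0.75 × (1 − e^(-0.414667)) = 0.75 × (1 − 0.660560) = 0.254580.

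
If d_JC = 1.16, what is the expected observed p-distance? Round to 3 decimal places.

0.590

p = (3/4)(1 − e^(−4d/3)) = 0.75 × (1 − e^(-1.546667)) = 0.75 × (1 − 0.212957) = 0.590282.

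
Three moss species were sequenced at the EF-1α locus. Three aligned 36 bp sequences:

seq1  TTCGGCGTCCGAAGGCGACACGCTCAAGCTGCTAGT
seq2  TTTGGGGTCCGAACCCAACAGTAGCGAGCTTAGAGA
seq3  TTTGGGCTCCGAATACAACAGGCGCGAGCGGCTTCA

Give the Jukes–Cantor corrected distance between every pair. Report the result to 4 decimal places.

seq1–seq2: 14/36 sites differ → p ≈ 0.388889, d = −0.75 ln(1 − 0.518519) = 0.548166 ≈ 0.5482.
seq1–seq3: 13/36 sites differ → p ≈ 0.361111, d = −0.75 ln(1 − 0.481481) = 0.492584 ≈ 0.4926.
seq2–seq3: 11/36 sites differ → p ≈ 0.305556, d = −0.75 ln(1 − 0.407408) = 0.392437 ≈ 0.3924.

d(seq1,seq2) = 0.5482, d(seq1,seq3) = 0.4926, d(seq2,seq3) = 0.3924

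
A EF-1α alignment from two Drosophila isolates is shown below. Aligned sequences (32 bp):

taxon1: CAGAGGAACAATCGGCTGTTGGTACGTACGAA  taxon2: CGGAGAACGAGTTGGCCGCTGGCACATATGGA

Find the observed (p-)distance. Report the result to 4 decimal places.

The sequences differ at 12 of 32 positions.
p = 12/32 = 0.3750.

0.3750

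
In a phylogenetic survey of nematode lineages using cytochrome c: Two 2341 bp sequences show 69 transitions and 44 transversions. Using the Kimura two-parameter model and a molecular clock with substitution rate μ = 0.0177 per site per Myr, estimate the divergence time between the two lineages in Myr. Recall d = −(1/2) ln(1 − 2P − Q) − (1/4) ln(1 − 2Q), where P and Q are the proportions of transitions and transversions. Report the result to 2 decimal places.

P = 69/2341 ≈ 0.029475 and Q = 44/2341 ≈ 0.018795.
Under the Kimura two-parameter model, d = −½ ln(1 − 2P − Q) − ¼ ln(1 − 2Q).
1 − 2P − Q = 0.922255, giving −½ ln(0.922255) = 0.040467.
1 − 2Q = 0.96241, giving −¼ ln(0.96241) = 0.009579.
d = 0.040467 + 0.009579 = 0.050046.
Under a molecular clock d = 2μt, so t = d/(2μ) = 0.050046 / (2 × 0.0177) = 1.41 Myr.

1.41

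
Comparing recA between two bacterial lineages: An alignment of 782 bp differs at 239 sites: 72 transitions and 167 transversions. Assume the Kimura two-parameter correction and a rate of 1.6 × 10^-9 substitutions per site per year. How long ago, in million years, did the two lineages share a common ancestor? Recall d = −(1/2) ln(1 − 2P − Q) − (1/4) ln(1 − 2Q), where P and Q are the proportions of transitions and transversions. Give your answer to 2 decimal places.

P = 72/782 ≈ 0.092072 and Q = 167/782 ≈ 0.213555.
Under the Kimura two-parameter model, d = −½ ln(1 − 2P − Q) − ¼ ln(1 − 2Q).
1 − 2P − Q = 0.602301, giving −½ ln(0.602301) = 0.253499.
1 − 2Q = 0.57289, giving −¼ ln(0.57289) = 0.139265.
d = 0.253499 + 0.139265 = 0.392764.
Under a molecular clock d = 2μt, so t = d/(2μ) = 0.392764 / (2 × 1.6 × 10^-9) = 122.74 million years.

122.74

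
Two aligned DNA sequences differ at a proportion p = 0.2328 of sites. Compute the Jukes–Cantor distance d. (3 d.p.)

d = −(3/4) ln(1 − 4p/3) = −0.75 ln(1 − 0.3104) = −0.75 ln(0.6896)
  = −0.75 × (-0.371644) = 0.278733 substitutions/site.

0.279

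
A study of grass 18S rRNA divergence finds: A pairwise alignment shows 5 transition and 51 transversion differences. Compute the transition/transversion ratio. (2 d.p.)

0.10

R = 5/51 = 0.098039… ≈ 0.10 (to 2 d.p.).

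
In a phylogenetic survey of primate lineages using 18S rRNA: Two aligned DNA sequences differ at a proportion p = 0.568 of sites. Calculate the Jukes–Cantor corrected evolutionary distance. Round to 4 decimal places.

1.0620

d = −(3/4) ln(1 − 4p/3) = −0.75 ln(1 − 0.757333) = −0.75 ln(0.242667)
  = −0.75 × (-1.416065) = 1.062049 substitutions/site.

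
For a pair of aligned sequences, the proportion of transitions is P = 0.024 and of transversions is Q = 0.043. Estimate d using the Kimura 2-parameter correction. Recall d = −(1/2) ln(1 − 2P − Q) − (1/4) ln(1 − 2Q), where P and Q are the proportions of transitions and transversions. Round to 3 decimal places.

Under the Kimura two-parameter model, d = −½ ln(1 − 2P − Q) − ¼ ln(1 − 2Q).
1 − 2P − Q = 0.909, giving −½ ln(0.909) = 0.047705.
1 − 2Q = 0.914, giving −¼ ln(0.914) = 0.022481.
d = 0.047705 + 0.022481 = 0.070186.

0.070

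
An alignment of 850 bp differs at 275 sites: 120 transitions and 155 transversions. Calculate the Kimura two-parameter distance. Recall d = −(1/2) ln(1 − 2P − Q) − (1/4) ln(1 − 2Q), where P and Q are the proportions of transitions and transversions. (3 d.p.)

0.426

P = 120/850 ≈ 0.141176 and Q = 155/850 ≈ 0.182353.
Under the Kimura two-parameter model, d = −½ ln(1 − 2P − Q) − ¼ ln(1 − 2Q).
1 − 2P − Q = 0.535295, giving −½ ln(0.535295) = 0.312469.
1 − 2Q = 0.635294, giving −¼ ln(0.635294) = 0.113417.
d = 0.312469 + 0.113417 = 0.425886.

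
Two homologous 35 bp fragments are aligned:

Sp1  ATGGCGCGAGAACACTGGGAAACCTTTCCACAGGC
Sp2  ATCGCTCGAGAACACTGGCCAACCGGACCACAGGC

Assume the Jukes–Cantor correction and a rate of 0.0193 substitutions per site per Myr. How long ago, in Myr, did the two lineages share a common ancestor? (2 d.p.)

The sequences differ at 7 of 35 sites (3, 6, 19, 20, 25, 26, 27), so p = 7/35 = 0.2.
d = −(3/4) ln(1 − 4p/3) = −0.75 ln(1 − 0.266667) = −0.75 ln(0.733333)
  = −0.75 × (-0.310155) = 0.232616 substitutions/site.
Under a molecular clock d = 2μt, so t = d/(2μ) = 0.232616 / (2 × 0.0193) = 6.03 Myr.

6.03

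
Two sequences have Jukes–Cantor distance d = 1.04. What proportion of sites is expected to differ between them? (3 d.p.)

0.563

p = (3/4)(1 − e^(−4d/3)) = 0.75 × (1 − e^(-1.386667)) = 0.75 × (1 − 0.249907) = 0.562570.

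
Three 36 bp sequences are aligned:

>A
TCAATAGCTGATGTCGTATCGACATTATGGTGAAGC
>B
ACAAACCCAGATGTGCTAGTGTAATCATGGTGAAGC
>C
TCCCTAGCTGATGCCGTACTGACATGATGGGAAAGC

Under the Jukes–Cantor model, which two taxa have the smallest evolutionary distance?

A and C

A–B: 12/36 differ, p = 0.333, d = 0.441.
A–C: 8/36 differ, p = 0.222, d = 0.264.
B–C: 16/36 differ, p = 0.444, d = 0.673.
The smallest distance is between A and C.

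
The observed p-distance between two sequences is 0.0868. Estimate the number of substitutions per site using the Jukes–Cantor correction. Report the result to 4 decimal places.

0.0922

d = −(3/4) ln(1 − 4p/3) = −0.75 ln(1 − 0.115733) = −0.75 ln(0.884267)
  = −0.75 × (-0.122996) = 0.092247 substitutions/site.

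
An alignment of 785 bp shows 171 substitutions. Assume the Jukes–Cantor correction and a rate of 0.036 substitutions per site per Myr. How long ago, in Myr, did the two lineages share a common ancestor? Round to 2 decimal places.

p = 171/785 ≈ 0.217834.
d = −(3/4) ln(1 − 4p/3) = −0.75 ln(1 − 0.290445) = −0.75 ln(0.709555)
  = −0.75 × (-0.343117) = 0.257338 substitutions/site.
Under a molecular clock d = 2μt, so t = d/(2μ) = 0.257338 / (2 × 0.036) = 3.57 Myr.

3.57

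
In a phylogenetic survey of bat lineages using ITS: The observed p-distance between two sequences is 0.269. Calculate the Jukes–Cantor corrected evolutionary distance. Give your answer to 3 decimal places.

0.333

d = −(3/4) ln(1 − 4p/3) = −0.75 ln(1 − 0.358667) = −0.75 ln(0.641333)
  = −0.75 × (-0.444206) = 0.333155 substitutions/site.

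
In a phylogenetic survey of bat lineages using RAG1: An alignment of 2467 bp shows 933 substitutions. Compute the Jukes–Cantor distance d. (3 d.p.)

0.526

p = 933/2467 ≈ 0.378192.
d = −(3/4) ln(1 − 4p/3) = −0.75 ln(1 − 0.504256) = −0.75 ln(0.495744)
  = −0.75 × (-0.701696) = 0.526272 substitutions/site.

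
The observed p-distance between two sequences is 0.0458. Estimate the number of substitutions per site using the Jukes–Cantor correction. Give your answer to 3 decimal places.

d = −(3/4) ln(1 − 4p/3) = −0.75 ln(1 − 0.061067) = −0.75 ln(0.938933)
  = −0.75 × (-0.063011) = 0.047258 substitutions/site.

0.047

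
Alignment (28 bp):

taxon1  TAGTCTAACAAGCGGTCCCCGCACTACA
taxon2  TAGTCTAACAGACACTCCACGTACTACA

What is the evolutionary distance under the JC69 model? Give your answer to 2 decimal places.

The sequences differ at 6 of 28 sites (11, 12, 14, 15, 19, 22), so p = 6/28 ≈ 0.214286.
d = −(3/4) ln(1 − 4p/3) = −0.75 ln(1 − 0.285715) = −0.75 ln(0.714285)
  = −0.75 × (-0.336473) = 0.252355 substitutions/site.

0.25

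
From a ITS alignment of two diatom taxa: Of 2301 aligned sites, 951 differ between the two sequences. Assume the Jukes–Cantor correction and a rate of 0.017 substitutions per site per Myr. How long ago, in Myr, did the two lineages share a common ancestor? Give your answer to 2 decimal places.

17.67

p = 951/2301 ≈ 0.413299.
d = −(3/4) ln(1 − 4p/3) = −0.75 ln(1 − 0.551065) = −0.75 ln(0.448935)
  = −0.75 × (-0.800877) = 0.600658 substitutions/site.
Under a molecular clock d = 2μt, so t = d/(2μ) = 0.600658 / (2 × 0.017) = 17.67 Myr.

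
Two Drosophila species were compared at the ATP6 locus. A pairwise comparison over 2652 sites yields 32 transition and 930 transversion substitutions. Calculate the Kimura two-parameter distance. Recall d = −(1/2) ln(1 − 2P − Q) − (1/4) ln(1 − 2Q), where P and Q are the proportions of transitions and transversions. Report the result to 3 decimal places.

0.537

P = 32/2652 ≈ 0.012066 and Q = 930/2652 ≈ 0.350679.
Under the Kimura two-parameter model, d = −½ ln(1 − 2P − Q) − ¼ ln(1 − 2Q).
1 − 2P − Q = 0.625189, giving −½ ln(0.625189) = 0.234851.
1 − 2Q = 0.298642, giving −¼ ln(0.298642) = 0.302127.
d = 0.234851 + 0.302127 = 0.536978.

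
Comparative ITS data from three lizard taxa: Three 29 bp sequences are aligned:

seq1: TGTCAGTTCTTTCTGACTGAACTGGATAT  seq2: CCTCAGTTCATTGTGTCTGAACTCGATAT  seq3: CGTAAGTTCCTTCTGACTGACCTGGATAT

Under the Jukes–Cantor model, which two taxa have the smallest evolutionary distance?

seq1–seq2: 6/29 differ, p = 0.207, d = 0.242.
seq1–seq3: 4/29 differ, p = 0.138, d = 0.152.
seq2–seq3: 7/29 differ, p = 0.241, d = 0.291.
The smallest distance is between seq1 and seq3.

seq1 and seq3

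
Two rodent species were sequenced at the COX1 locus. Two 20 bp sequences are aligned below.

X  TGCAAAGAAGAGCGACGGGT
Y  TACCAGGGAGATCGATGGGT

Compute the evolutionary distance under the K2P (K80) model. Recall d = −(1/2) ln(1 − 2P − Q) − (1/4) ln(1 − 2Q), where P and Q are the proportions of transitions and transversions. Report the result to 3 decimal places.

0.402

Of 20 sites, 4 differences are transitions and 2 are transversions, so P = 4/20 = 0.2 and Q = 2/20 = 0.1.
Under the Kimura two-parameter model, d = −½ ln(1 − 2P − Q) − ¼ ln(1 − 2Q).
1 − 2P − Q = 0.5, giving −½ ln(0.5) = 0.346574.
1 − 2Q = 0.8, giving −¼ ln(0.8) = 0.055786.
d = 0.346574 + 0.055786 = 0.402360.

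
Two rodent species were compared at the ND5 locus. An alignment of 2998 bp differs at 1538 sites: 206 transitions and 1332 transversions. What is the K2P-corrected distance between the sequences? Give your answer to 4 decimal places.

0.9844

P = 206/2998 ≈ 0.068712 and Q = 1332/2998 ≈ 0.444296.
Under the Kimura two-parameter model, d = −½ ln(1 − 2P − Q) − ¼ ln(1 − 2Q).
1 − 2P − Q = 0.41828, giving −½ ln(0.41828) = 0.435802.
1 − 2Q = 0.111408, giving −¼ ln(0.111408) = 0.548639.
d = 0.435802 + 0.548639 = 0.984441.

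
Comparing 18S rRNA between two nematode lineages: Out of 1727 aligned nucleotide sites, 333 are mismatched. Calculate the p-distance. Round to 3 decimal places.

0.193

p = 333/1727 = 0.192819… ≈ 0.193 (to 3 d.p.).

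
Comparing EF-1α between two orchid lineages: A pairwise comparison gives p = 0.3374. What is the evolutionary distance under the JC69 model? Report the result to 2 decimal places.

0.45

d = −(3/4) ln(1 − 4p/3) = −0.75 ln(1 − 0.449867) = −0.75 ln(0.550133)
  = −0.75 × (-0.597595) = 0.448196 substitutions/site.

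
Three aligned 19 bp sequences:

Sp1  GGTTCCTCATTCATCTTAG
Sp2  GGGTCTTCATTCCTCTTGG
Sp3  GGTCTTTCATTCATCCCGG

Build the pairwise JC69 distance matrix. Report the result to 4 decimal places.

d(Sp1,Sp2) = 0.2471, d(Sp1,Sp3) = 0.4099, d(Sp2,Sp3) = 0.4099

Sp1–Sp2: 4/19 sites differ → p ≈ 0.210526, d = −0.75 ln(1 − 0.280701) = 0.247109 ≈ 0.2471.
Sp1–Sp3: 6/19 sites differ → p ≈ 0.315789, d = −0.75 ln(1 − 0.421052) = 0.409907 ≈ 0.4099.
Sp2–Sp3: 6/19 sites differ → p ≈ 0.315789, d = −0.75 ln(1 − 0.421052) = 0.409907 ≈ 0.4099.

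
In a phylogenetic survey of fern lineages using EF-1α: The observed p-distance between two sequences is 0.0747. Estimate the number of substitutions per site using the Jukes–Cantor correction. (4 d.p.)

d = −(3/4) ln(1 − 4p/3) = −0.75 ln(1 − 0.0996) = −0.75 ln(0.9004)
  = −0.75 × (-0.104916) = 0.078687 substitutions/site.

0.0787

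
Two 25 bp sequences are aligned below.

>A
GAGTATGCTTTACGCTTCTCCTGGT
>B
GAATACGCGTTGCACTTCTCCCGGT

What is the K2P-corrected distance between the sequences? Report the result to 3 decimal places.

Of 25 sites, 5 differences are transitions and 1 are transversions, so P = 5/25 = 0.2 and Q = 1/25 = 0.04.
Under the Kimura two-parameter model, d = −½ ln(1 − 2P − Q) − ¼ ln(1 − 2Q).
1 − 2P − Q = 0.56, giving −½ ln(0.56) = 0.289909.
1 − 2Q = 0.92, giving −¼ ln(0.92) = 0.020845.
d = 0.289909 + 0.020845 = 0.310754.

0.311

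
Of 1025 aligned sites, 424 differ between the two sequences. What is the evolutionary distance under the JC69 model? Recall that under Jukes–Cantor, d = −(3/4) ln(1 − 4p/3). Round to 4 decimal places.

p = 424/1025 ≈ 0.413659.
d = −(3/4) ln(1 − 4p/3) = −0.75 ln(1 − 0.551545) = −0.75 ln(0.448455)
  = −0.75 × (-0.801947) = 0.601460 substitutions/site.

0.6015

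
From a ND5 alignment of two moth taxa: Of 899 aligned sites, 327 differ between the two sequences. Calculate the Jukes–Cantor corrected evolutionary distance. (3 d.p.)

p = 327/899 ≈ 0.363737.
d = −(3/4) ln(1 − 4p/3) = −0.75 ln(1 − 0.484983) = −0.75 ln(0.515017)
  = −0.75 × (-0.663555) = 0.497666 substitutions/site.

0.498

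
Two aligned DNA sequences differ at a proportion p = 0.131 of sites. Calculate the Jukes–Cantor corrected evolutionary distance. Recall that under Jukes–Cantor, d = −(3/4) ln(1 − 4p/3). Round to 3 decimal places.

d = −(3/4) ln(1 − 4p/3) = −0.75 ln(1 − 0.174667) = −0.75 ln(0.825333)
  = −0.75 × (-0.191968) = 0.143976 substitutions/site.

0.144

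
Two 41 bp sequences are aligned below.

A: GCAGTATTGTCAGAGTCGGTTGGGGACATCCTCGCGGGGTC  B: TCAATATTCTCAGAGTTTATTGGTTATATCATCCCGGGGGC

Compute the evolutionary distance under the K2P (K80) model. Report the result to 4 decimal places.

Of 41 sites, 4 differences are transitions and 8 are transversions, so P = 4/41 ≈ 0.097561 and Q = 8/41 ≈ 0.195122.
Under the Kimura two-parameter model, d = −½ ln(1 − 2P − Q) − ¼ ln(1 − 2Q).
1 − 2P − Q = 0.609756, giving −½ ln(0.609756) = 0.247348.
1 − 2Q = 0.609756, giving −¼ ln(0.609756) = 0.123674.
d = 0.247348 + 0.123674 = 0.371022.

0.3710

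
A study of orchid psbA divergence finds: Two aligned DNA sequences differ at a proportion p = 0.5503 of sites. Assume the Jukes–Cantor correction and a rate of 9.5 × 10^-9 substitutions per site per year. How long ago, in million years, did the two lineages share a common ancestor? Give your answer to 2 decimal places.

52.23

d = −(3/4) ln(1 − 4p/3) = −0.75 ln(1 − 0.733733) = −0.75 ln(0.266267)
  = −0.75 × (-1.323256) = 0.992442 substitutions/site.
Under a molecular clock d = 2μt, so t = d/(2μ) = 0.992442 / (2 × 9.5 × 10^-9) = 52.23 million years.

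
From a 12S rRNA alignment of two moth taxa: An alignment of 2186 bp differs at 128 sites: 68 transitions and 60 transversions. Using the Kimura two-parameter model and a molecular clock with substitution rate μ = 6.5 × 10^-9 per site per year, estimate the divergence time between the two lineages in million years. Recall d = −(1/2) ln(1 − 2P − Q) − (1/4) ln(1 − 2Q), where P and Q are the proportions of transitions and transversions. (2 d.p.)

4.70

P = 68/2186 ≈ 0.031107 and Q = 60/2186 ≈ 0.027447.
Under the Kimura two-parameter model, d = −½ ln(1 − 2P − Q) − ¼ ln(1 − 2Q).
1 − 2P − Q = 0.910339, giving −½ ln(0.910339) = 0.046969.
1 − 2Q = 0.945106, giving −¼ ln(0.945106) = 0.014115.
d = 0.046969 + 0.014115 = 0.061084.
Under a molecular clock d = 2μt, so t = d/(2μ) = 0.061084 / (2 × 6.5 × 10^-9) = 4.70 million years.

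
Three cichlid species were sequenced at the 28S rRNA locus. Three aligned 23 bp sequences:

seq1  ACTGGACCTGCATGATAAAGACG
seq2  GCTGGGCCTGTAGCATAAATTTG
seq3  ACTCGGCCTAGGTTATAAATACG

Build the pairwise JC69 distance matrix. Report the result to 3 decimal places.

seq1–seq2: 8/23 sites differ → p ≈ 0.347826, d = −0.75 ln(1 − 0.463768) = 0.467391 ≈ 0.467.
seq1–seq3: 7/23 sites differ → p ≈ 0.304348, d = −0.75 ln(1 − 0.405797) = 0.390401 ≈ 0.390.
seq2–seq3: 9/23 sites differ → p ≈ 0.391304, d = −0.75 ln(1 − 0.521739) = 0.553199 ≈ 0.553.

d(seq1,seq2) = 0.467, d(seq1,seq3) = 0.390, d(seq2,seq3) = 0.553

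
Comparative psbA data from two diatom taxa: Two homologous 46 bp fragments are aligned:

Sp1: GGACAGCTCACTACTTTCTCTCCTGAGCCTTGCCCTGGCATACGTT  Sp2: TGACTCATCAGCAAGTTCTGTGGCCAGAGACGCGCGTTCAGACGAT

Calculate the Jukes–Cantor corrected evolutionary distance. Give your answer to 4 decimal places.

The sequences differ at 23 of 46 sites, so p = 23/46 = 0.5.
d = −(3/4) ln(1 − 4p/3) = −0.75 ln(1 − 0.666667) = −0.75 ln(0.333333)
  = −0.75 × (-1.098613) = 0.823960 substitutions/site.

0.8240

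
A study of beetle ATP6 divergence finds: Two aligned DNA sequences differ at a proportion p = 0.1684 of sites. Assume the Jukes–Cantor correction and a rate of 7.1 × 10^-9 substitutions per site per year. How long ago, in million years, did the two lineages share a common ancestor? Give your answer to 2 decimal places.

13.43

d = −(3/4) ln(1 − 4p/3) = −0.75 ln(1 − 0.224533) = −0.75 ln(0.775467)
  = −0.75 × (-0.254290) = 0.190718 substitutions/site.
Under a molecular clock d = 2μt, so t = d/(2μ) = 0.190718 / (2 × 7.1 × 10^-9) = 13.43 million years.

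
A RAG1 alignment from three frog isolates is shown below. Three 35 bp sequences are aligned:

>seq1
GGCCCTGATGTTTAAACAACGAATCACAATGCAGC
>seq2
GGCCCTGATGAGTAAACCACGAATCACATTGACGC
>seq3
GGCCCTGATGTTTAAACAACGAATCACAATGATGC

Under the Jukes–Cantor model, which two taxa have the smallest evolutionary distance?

seq1–seq2: 6/35 differ, p = 0.171, d = 0.195.
seq1–seq3: 2/35 differ, p = 0.057, d = 0.059.
seq2–seq3: 5/35 differ, p = 0.143, d = 0.158.
The smallest distance is between seq1 and seq3.

seq1 and seq3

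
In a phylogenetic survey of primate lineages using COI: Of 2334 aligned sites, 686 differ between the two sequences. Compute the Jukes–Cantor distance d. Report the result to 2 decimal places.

p = 686/2334 ≈ 0.293916.
d = −(3/4) ln(1 − 4p/3) = −0.75 ln(1 − 0.391888) = −0.75 ln(0.608112)
  = −0.75 × (-0.497396) = 0.373047 substitutions/site.

0.37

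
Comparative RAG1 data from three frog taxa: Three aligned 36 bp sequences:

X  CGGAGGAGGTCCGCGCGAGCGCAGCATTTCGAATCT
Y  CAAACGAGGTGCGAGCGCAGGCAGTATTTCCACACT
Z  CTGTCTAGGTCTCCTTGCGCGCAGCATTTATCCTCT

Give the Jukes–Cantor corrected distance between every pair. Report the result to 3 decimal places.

X–Y: 12/36 sites differ → p ≈ 0.333333, d = −0.75 ln(1 − 0.444444) = 0.440839 ≈ 0.441.
X–Z: 13/36 sites differ → p ≈ 0.361111, d = −0.75 ln(1 − 0.481481) = 0.492584 ≈ 0.493.
Y–Z: 17/36 sites differ → p ≈ 0.472222, d = −0.75 ln(1 − 0.629629) = 0.744938 ≈ 0.745.

d(X,Y) = 0.441, d(X,Z) = 0.493, d(Y,Z) = 0.745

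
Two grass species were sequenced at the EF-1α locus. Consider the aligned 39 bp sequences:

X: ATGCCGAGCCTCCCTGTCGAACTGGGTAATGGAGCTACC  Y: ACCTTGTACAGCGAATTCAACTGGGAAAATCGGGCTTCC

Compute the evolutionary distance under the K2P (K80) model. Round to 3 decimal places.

Of 39 sites, 8 differences are transitions and 13 are transversions, so P = 8/39 ≈ 0.205128 and Q = 13/39 ≈ 0.333333.
Under the Kimura two-parameter model, d = −½ ln(1 − 2P − Q) − ¼ ln(1 − 2Q).
1 − 2P − Q = 0.256411, giving −½ ln(0.256411) = 0.680487.
1 − 2Q = 0.333334, giving −¼ ln(0.333334) = 0.274653.
d = 0.680487 + 0.274653 = 0.955140.

0.955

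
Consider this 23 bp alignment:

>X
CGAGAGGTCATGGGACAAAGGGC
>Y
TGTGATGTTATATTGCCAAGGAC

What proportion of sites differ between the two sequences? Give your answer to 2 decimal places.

0.43

The sequences differ at 10 of 23 positions (sites 1, 3, 6, 9, 12, 13, 14, 15, 17, 22).
p = 10/23 = 0.434782… ≈ 0.43 (to 2 d.p.).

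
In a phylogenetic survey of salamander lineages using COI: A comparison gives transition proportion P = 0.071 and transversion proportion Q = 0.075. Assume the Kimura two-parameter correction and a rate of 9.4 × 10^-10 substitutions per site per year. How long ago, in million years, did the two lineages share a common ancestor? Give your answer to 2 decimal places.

86.67

Under the Kimura two-parameter model, d = −½ ln(1 − 2P − Q) − ¼ ln(1 − 2Q).
1 − 2P − Q = 0.783, giving −½ ln(0.783) = 0.122311.
1 − 2Q = 0.85, giving −¼ ln(0.85) = 0.040630.
d = 0.122311 + 0.040630 = 0.162941.
Under a molecular clock d = 2μt, so t = d/(2μ) = 0.162941 / (2 × 9.4 × 10^-10) = 86.67 million years.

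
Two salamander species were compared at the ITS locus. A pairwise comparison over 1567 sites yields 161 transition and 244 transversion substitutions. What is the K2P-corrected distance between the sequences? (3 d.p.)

P = 161/1567 ≈ 0.102744 and Q = 244/1567 ≈ 0.155712.
Under the Kimura two-parameter model, d = −½ ln(1 − 2P − Q) − ¼ ln(1 − 2Q).
1 − 2P − Q = 0.6388, giving −½ ln(0.6388) = 0.224082.
1 − 2Q = 0.688576, giving −¼ ln(0.688576) = 0.093282.
d = 0.224082 + 0.093282 = 0.317364.

0.317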